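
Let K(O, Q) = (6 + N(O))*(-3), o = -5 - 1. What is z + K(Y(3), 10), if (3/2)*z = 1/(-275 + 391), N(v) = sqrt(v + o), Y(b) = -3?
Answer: -3131/174 - 9*I ≈ -17.994 - 9.0*I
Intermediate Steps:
o = -6
N(v) = sqrt(-6 + v) (N(v) = sqrt(v - 6) = sqrt(-6 + v))
z = 1/174 (z = 2/(3*(-275 + 391)) = (2/3)/116 = (2/3)*(1/116) = 1/174 ≈ 0.0057471)
K(O, Q) = -18 - 3*sqrt(-6 + O) (K(O, Q) = (6 + sqrt(-6 + O))*(-3) = -18 - 3*sqrt(-6 + O))
z + K(Y(3), 10) = 1/174 + (-18 - 3*sqrt(-6 - 3)) = 1/174 + (-18 - 9*I) = -3131/174 - 9*I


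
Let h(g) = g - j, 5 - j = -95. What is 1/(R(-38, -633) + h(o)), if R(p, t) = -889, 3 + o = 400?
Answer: -1/592 ≈ -0.0016892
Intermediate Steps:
j = 100 (j = 5 - 1*(-95) = 5 + 95 = 100)
o = 397 (o = -3 + 400 = 397)
h(g) = -100 + g (h(g) = g - 1*100 = g - 100 = -100 + g)
1/(R(-38, -633) + h(o)) = 1/(-889 + (-100 + 397)) = 1/(-889 + 297) = 1/(-592) = -1/592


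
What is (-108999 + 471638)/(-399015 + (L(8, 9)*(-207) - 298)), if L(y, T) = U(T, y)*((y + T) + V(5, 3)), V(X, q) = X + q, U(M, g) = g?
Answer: -362639/440713 ≈ -0.82285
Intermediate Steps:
L(y, T) = y*(8 + T + y) (L(y, T) = y*((y + T) + (5 + 3)) = y*((T + y) + 8) = y*(8 + T + y))
(-108999 + 471638)/(-399015 + (L(8, 9)*(-207) - 298)) = (-108999 + 471638)/(-399015 + ((8*(8 + 9 + 8))*(-207) - 298)) = 362639/(-399015 + ((8*25)*(-207) - 298)) = 362639/(-399015 + (200*(-207) - 298)) = 362639/(-399015 + (-41400 - 298)) = 362639/(-399015 - 41698) = 362639/(-440713) = 362639*(-1/440713) = -362639/440713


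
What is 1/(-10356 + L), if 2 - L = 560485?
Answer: -1/570839 ≈ -1.7518e-6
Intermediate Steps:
L = -560483 (L = 2 - 1*560485 = 2 - 560485 = -560483)
1/(-10356 + L) = 1/(-10356 - 560483) = 1/(-570839) = -1/570839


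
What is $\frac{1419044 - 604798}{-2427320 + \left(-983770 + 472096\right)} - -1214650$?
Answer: $\frac{1784924123927}{1469497} \approx 1.2147 \cdot 10^{6}$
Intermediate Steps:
$\frac{1419044 - 604798}{-2427320 + \left(-983770 + 472096\right)} - -1214650 = \frac{814246}{-2427320 - 511674} + 1214650 = \frac{814246}{-2938994} + 1214650 = 814246 \left(- \frac{1}{2938994}\right) + 1214650 = - \frac{407123}{1469497} + 1214650 = \frac{1784924123927}{1469497}$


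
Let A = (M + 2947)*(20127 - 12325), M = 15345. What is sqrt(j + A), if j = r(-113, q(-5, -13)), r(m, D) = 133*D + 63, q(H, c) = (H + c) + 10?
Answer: sqrt(142713183) ≈ 11946.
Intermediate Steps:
A = 142714184 (A = (15345 + 2947)*(20127 - 12325) = 18292*7802 = 142714184)
q(H, c) = 10 + H + c
r(m, D) = 63 + 133*D
j = -1001 (j = 63 + 133*(10 - 5 - 13) = 63 + 133*(-8) = 63 - 1064 = -1001)
sqrt(j + A) = sqrt(-1001 + 142714184) = sqrt(142713183)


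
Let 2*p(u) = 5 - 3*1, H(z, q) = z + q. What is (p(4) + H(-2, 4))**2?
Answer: 9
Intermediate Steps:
H(z, q) = q + z
p(u) = 1 (p(u) = (5 - 3*1)/2 = (5 - 3)/2 = (1/2)*2 = 1)
(p(4) + H(-2, 4))**2 = (1 + (4 - 2))**2 = (1 + 2)**2 = 3**2 = 9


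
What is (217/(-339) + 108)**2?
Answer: 1324596025/114921 ≈ 11526.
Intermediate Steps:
(217/(-339) + 108)**2 = (217*(-1/339) + 108)**2 = (-217/339 + 108)**2 = (36395/339)**2 = 1324596025/114921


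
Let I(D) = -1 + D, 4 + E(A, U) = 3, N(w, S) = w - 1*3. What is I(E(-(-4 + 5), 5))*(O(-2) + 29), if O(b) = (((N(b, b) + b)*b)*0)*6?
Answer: -58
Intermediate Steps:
N(w, S) = -3 + w (N(w, S) = w - 3 = -3 + w)
E(A, U) = -1 (E(A, U) = -4 + 3 = -1)
O(b) = 0 (O(b) = ((((-3 + b) + b)*b)*0)*6 = (((-3 + 2*b)*b)*0)*6 = ((b*(-3 + 2*b))*0)*6 = 0*6 = 0)
I(E(-(-4 + 5), 5))*(O(-2) + 29) = (-1 - 1)*(0 + 29) = -2*29 = -58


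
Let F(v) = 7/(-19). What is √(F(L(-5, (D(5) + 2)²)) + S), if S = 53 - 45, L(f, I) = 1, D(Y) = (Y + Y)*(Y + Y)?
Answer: √2755/19 ≈ 2.7625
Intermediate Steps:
D(Y) = 4*Y² (D(Y) = (2*Y)*(2*Y) = 4*Y²)
F(v) = -7/19 (F(v) = 7*(-1/19) = -7/19)
S = 8
√(F(L(-5, (D(5) + 2)²)) + S) = √(-7/19 + 8) = √(145/19) = √2755/19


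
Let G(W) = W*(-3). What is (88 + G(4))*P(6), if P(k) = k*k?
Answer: 2736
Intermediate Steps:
P(k) = k**2
G(W) = -3*W
(88 + G(4))*P(6) = (88 - 3*4)*6**2 = (88 - 12)*36 = 76*36 = 2736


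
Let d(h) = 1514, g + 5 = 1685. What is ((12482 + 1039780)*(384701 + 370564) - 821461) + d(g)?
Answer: 794735839483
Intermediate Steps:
g = 1680 (g = -5 + 1685 = 1680)
((12482 + 1039780)*(384701 + 370564) - 821461) + d(g) = ((12482 + 1039780)*(384701 + 370564) - 821461) + 1514 = (1052262*755265 - 821461) + 1514 = (794736659430 - 821461) + 1514 = 794735837969 + 1514 = 794735839483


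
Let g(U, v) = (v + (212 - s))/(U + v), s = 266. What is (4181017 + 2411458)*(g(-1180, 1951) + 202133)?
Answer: 1027413759539000/771 ≈ 1.3326e+12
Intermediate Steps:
g(U, v) = (-54 + v)/(U + v) (g(U, v) = (v + (212 - 1*266))/(U + v) = (v + (212 - 266))/(U + v) = (v - 54)/(U + v) = (-54 + v)/(U + v))
(4181017 + 2411458)*(g(-1180, 1951) + 202133) = (4181017 + 2411458)*((-54 + 1951)/(-1180 + 1951) + 202133) = 6592475*(1897/771 + 202133) = 6592475*(155846440/771) = 1027413759539000/771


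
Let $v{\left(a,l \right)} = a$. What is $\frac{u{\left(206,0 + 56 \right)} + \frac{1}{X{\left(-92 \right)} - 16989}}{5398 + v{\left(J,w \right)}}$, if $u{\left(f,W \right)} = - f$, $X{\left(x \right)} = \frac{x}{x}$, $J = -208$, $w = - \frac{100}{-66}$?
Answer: $- \frac{3499529}{88167720} \approx -0.039692$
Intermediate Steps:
$w = \frac{50}{33}$ ($w = \left(-100\right) \left(- \frac{1}{66}\right) = \frac{50}{33} \approx 1.5152$)
$X{\left(x \right)} = 1$
$\frac{u{\left(206,0 + 56 \right)} + \frac{1}{X{\left(-92 \right)} - 16989}}{5398 + v{\left(J,w \right)}} = \frac{\left(-1\right) 206 + \frac{1}{1 - 16989}}{5398 - 208} = \frac{-206 + \frac{1}{-16988}}{5190} = \left(-206 - \frac{1}{16988}\right) \frac{1}{5190} = \left(- \frac{3499529}{16988}\right) \frac{1}{5190} = - \frac{3499529}{88167720}$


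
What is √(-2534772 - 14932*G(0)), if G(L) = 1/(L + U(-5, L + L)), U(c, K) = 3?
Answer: 4*I*√1428609/3 ≈ 1593.7*I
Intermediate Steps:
G(L) = 1/(3 + L) (G(L) = 1/(L + 3) = 1/(3 + L))
√(-2534772 - 14932*G(0)) = √(-2534772 - 14932/(3 + 0)) = √(-2534772 - 14932/3) = √(-7619248/3) = 4*I*√1428609/3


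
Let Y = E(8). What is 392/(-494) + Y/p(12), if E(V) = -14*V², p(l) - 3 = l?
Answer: -224252/3705 ≈ -60.527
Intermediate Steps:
p(l) = 3 + l
Y = -896 (Y = -14*8² = -14*64 = -896)
392/(-494) + Y/p(12) = 392/(-494) - 896/(3 + 12) = 392*(-1/494) - 896/15 = -196/247 - 896*1/15 = -196/247 - 896/15 = -224252/3705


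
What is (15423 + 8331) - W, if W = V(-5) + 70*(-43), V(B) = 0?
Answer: 26764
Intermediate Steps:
W = -3010 (W = 0 + 70*(-43) = 0 - 3010 = -3010)
(15423 + 8331) - W = (15423 + 8331) - 1*(-3010) = 23754 + 3010 = 26764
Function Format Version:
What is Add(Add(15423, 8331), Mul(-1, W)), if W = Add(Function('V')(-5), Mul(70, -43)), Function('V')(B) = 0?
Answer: 26764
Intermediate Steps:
W = -3010 (W = Add(0, Mul(70, -43)) = Add(0, -3010) = -3010)
Add(Add(15423, 8331), Mul(-1, W)) = Add(Add(15423, 8331), Mul(-1, -3010)) = Add(23754, 3010) = 26764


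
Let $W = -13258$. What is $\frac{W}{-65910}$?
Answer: $\frac{6629}{32955} \approx 0.20115$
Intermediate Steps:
$\frac{W}{-65910} = - \frac{13258}{-65910} = \left(-13258\right) \left(- \frac{1}{65910}\right) = \frac{6629}{32955}$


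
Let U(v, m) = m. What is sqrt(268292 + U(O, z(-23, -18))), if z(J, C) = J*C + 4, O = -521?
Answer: 13*sqrt(1590) ≈ 518.37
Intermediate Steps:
z(J, C) = 4 + C*J (z(J, C) = C*J + 4 = 4 + C*J)
sqrt(268292 + U(O, z(-23, -18))) = sqrt(268292 + (4 - 18*(-23))) = sqrt(268292 + (4 + 414)) = sqrt(268292 + 418) = sqrt(268710) = 13*sqrt(1590)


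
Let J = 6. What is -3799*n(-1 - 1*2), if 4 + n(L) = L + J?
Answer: 3799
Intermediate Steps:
n(L) = 2 + L (n(L) = -4 + (L + 6) = -4 + (6 + L) = 2 + L)
-3799*n(-1 - 1*2) = -3799*(2 + (-1 - 1*2)) = -3799*(2 + (-1 - 2)) = -3799*(2 - 3) = -3799*(-1) = 3799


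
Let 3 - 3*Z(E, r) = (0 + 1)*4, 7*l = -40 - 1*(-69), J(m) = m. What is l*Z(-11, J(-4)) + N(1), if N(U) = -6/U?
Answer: -155/21 ≈ -7.3810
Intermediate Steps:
l = 29/7 (l = (-40 - 1*(-69))/7 = (-40 + 69)/7 = (⅐)*29 = 29/7 ≈ 4.1429)
Z(E, r) = -⅓ (Z(E, r) = 1 - (0 + 1)*4/3 = 1 - 4/3 = -⅓)
l*Z(-11, J(-4)) + N(1) = (29/7)*(-⅓) - 6/1 = -29/21 - 6*1 = -29/21 - 6 = -155/21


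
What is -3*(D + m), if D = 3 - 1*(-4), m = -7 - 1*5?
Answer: 15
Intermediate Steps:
m = -12 (m = -7 - 5 = -12)
D = 7 (D = 3 + 4 = 7)
-3*(D + m) = -3*(7 - 12) = -3*(-5) = 15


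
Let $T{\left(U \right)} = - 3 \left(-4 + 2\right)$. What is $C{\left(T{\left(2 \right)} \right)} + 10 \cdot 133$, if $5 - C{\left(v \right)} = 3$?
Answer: $1332$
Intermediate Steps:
$T{\left(U \right)} = 6$ ($T{\left(U \right)} = \left(-3\right) \left(-2\right) = 6$)
$C{\left(v \right)} = 2$ ($C{\left(v \right)} = 5 - 3 = 2$)
$C{\left(T{\left(2 \right)} \right)} + 10 \cdot 133 = 2 + 10 \cdot 133 = 2 + 1330 = 1332$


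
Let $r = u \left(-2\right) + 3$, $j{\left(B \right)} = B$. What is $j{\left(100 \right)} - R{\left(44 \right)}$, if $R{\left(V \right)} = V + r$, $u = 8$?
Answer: $69$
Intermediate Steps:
$r = -13$ ($r = 8 \left(-2\right) + 3 = -16 + 3 = -13$)
$R{\left(V \right)} = -13 + V$ ($R{\left(V \right)} = V - 13 = -13 + V$)
$j{\left(100 \right)} - R{\left(44 \right)} = 100 - \left(-13 + 44\right) = 100 - 31 = 69$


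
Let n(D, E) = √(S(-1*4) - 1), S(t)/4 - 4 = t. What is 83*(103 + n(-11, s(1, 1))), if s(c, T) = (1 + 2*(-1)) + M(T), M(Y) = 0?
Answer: 8549 + 83*I ≈ 8549.0 + 83.0*I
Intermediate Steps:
s(c, T) = -1 (s(c, T) = (1 + 2*(-1)) + 0 = (1 - 2) + 0 = -1 + 0 = -1)
S(t) = 16 + 4*t
n(D, E) = I (n(D, E) = √((16 + 4*(-1*4)) - 1) = √((16 + 4*(-4)) - 1) = √((16 - 16) - 1) = √(0 - 1) = √(-1) = I)
83*(103 + n(-11, s(1, 1))) = 83*(103 + I) = 8549 + 83*I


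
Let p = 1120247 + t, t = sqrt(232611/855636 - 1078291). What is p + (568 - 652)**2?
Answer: 1127303 + 3*I*sqrt(2436514264101885)/142606 ≈ 1.1273e+6 + 1038.4*I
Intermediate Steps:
t = 3*I*sqrt(2436514264101885)/142606 (t = sqrt(232611*(1/855636) - 1078291) = sqrt(77537/285212 - 1078291) = sqrt(-307541455155/285212) = 3*I*sqrt(2436514264101885)/142606 ≈ 1038.4*I)
p = 1120247 + 3*I*sqrt(2436514264101885)/142606 ≈ 1.1202e+6 + 1038.4*I
p + (568 - 652)**2 = (1120247 + 3*I*sqrt(2436514264101885)/142606) + (568 - 652)**2 = (1120247 + 3*I*sqrt(2436514264101885)/142606) + (-84)**2 = (1120247 + 3*I*sqrt(2436514264101885)/142606) + 7056 = 1127303 + 3*I*sqrt(2436514264101885)/142606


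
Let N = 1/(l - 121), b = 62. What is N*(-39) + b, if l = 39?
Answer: 5123/82 ≈ 62.476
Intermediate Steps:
N = -1/82 (N = 1/(39 - 121) = 1/(-82) = -1/82 ≈ -0.012195)
N*(-39) + b = -1/82*(-39) + 62 = 39/82 + 62 = 5123/82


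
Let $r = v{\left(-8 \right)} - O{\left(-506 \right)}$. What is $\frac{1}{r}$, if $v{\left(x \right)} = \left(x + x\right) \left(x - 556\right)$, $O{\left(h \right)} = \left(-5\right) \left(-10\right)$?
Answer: $\frac{1}{8974} \approx 0.00011143$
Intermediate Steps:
$O{\left(h \right)} = 50$
$v{\left(x \right)} = 2 x \left(-556 + x\right)$
$r = 8974$ ($r = 2 \left(-8\right) \left(-556 - 8\right) - 50 = 2 \left(-8\right) \left(-564\right) - 50 = 9024 - 50 = 8974$)
$\frac{1}{r} = \frac{1}{8974}$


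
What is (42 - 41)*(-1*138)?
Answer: -138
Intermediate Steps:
(42 - 41)*(-1*138) = 1*(-138) = -138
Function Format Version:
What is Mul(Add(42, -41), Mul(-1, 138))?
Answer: -138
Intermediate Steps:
Mul(Add(42, -41), Mul(-1, 138)) = Mul(1, -138) = -138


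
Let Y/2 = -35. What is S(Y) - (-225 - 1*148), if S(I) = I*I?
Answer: 5273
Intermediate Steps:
Y = -70 (Y = 2*(-35) = -70)
S(I) = I²
S(Y) - (-225 - 1*148) = (-70)² - (-225 - 1*148) = 4900 - (-225 - 148) = 4900 - 1*(-373) = 4900 + 373 = 5273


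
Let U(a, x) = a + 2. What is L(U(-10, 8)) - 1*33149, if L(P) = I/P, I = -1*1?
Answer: -265191/8 ≈ -33149.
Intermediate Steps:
I = -1
U(a, x) = 2 + a
L(P) = -1/P
L(U(-10, 8)) - 1*33149 = -1/(2 - 10) - 1*33149 = -1/(-8) - 33149 = -1*(-⅛) - 33149 = ⅛ - 33149 = -265191/8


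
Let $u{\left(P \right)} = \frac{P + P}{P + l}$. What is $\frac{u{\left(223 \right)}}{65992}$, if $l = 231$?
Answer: $\frac{223}{14980184} \approx 1.4886 \cdot 10^{-5}$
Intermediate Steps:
$u{\left(P \right)} = \frac{2 P}{231 + P}$ ($u{\left(P \right)} = \frac{P + P}{P + 231} = \frac{2 P}{231 + P}$)
$\frac{u{\left(223 \right)}}{65992} = \frac{2 \cdot 223 \frac{1}{231 + 223}}{65992} = 2 \cdot 223 \cdot \frac{1}{454} \cdot \frac{1}{65992} = \frac{223}{227} \cdot \frac{1}{65992} = \frac{223}{14980184}$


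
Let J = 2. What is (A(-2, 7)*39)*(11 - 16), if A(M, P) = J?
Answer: -390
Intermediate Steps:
A(M, P) = 2
(A(-2, 7)*39)*(11 - 16) = (2*39)*(11 - 16) = 78*(-5) = -390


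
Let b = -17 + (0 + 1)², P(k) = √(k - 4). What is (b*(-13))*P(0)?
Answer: 416*I ≈ 416.0*I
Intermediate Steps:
P(k) = √(-4 + k)
b = -16 (b = -17 + 1² = -17 + 1 = -16)
(b*(-13))*P(0) = (-16*(-13))*√(-4 + 0) = 208*√(-4) = 208*(2*I) = 416*I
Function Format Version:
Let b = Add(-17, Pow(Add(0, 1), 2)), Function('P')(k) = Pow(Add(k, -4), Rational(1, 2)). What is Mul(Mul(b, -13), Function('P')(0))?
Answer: Mul(416, I) ≈ Mul(416.00, I)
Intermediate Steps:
Function('P')(k) = Pow(Add(-4, k), Rational(1, 2))
b = -16 (b = Add(-17, Pow(1, 2)) = Add(-17, 1) = -16)
Mul(Mul(b, -13), Function('P')(0)) = Mul(Mul(-16, -13), Pow(Add(-4, 0), Rational(1, 2))) = Mul(208, Pow(-4, Rational(1, 2))) = Mul(208, Mul(2, I)) = Mul(416, I)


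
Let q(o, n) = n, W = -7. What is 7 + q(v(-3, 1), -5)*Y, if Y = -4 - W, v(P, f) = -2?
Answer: -8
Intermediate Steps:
Y = 3 (Y = -4 - 1*(-7) = -4 + 7 = 3)
7 + q(v(-3, 1), -5)*Y = 7 - 5*3 = 7 - 15 = -8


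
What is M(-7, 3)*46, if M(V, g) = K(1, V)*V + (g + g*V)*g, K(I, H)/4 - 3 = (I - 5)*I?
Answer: -1196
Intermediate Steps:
K(I, H) = 12 + 4*I*(-5 + I) (K(I, H) = 12 + 4*((I - 5)*I) = 12 + 4*((-5 + I)*I) = 12 + 4*(I*(-5 + I)) = 12 + 4*I*(-5 + I))
M(V, g) = -4*V + g*(g + V*g) (M(V, g) = (12 - 20*1 + 4*1²)*V + (g + g*V)*g = (12 - 20 + 4*1)*V + (g + V*g)*g = (12 - 20 + 4)*V + g*(g + V*g) = -4*V + g*(g + V*g))
M(-7, 3)*46 = (3² - 4*(-7) - 7*3²)*46 = (9 + 28 - 7*9)*46 = (9 + 28 - 63)*46 = -26*46 = -1196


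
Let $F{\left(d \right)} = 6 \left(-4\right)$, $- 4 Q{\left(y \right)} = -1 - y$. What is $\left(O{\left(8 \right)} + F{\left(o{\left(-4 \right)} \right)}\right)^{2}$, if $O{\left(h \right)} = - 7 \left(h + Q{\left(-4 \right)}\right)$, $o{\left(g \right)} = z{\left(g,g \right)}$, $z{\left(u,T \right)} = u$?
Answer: $\frac{89401}{16} \approx 5587.6$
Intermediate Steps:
$Q{\left(y \right)} = \frac{1}{4} + \frac{y}{4}$ ($Q{\left(y \right)} = - \frac{-1 - y}{4} = \frac{1}{4} + \frac{y}{4}$)
$o{\left(g \right)} = g$
$F{\left(d \right)} = -24$
$O{\left(h \right)} = \frac{21}{4} - 7 h$ ($O{\left(h \right)} = - 7 \left(h + \left(\frac{1}{4} + \frac{1}{4} \left(-4\right)\right)\right) = - 7 \left(h + \left(\frac{1}{4} - 1\right)\right) = - 7 \left(h - \frac{3}{4}\right) = - 7 \left(- \frac{3}{4} + h\right) = \frac{21}{4} - 7 h$)
$\left(O{\left(8 \right)} + F{\left(o{\left(-4 \right)} \right)}\right)^{2} = \left(\left(\frac{21}{4} - 56\right) - 24\right)^{2} = \left(- \frac{203}{4} - 24\right)^{2} = \left(- \frac{299}{4}\right)^{2} = \frac{89401}{16}$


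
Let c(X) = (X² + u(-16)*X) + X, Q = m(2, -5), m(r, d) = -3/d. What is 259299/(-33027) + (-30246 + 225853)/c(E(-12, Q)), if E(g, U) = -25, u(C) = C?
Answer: 2067004463/11009000 ≈ 187.76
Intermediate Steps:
Q = ⅗ (Q = -3/(-5) = -3*(-⅕) = ⅗ ≈ 0.60000)
c(X) = X² - 15*X (c(X) = (X² - 16*X) + X = X² - 15*X)
259299/(-33027) + (-30246 + 225853)/c(E(-12, Q)) = 259299/(-33027) + (-30246 + 225853)/((-25*(-15 - 25))) = 259299*(-1/33027) + 195607/((-25*(-40))) = -86433/11009 + 195607/1000 = 2067004463/11009000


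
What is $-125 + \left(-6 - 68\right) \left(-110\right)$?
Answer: $8015$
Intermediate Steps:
$-125 + \left(-6 - 68\right) \left(-110\right) = -125 - -8140 = -125 + 8140 = 8015$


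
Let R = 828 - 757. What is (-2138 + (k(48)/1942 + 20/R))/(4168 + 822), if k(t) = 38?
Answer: -147375089/344015590 ≈ -0.42840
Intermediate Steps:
R = 71
(-2138 + (k(48)/1942 + 20/R))/(4168 + 822) = (-2138 + (38/1942 + 20/71))/(4168 + 822) = (-2138 + (38*(1/1942) + 20*(1/71)))/4990 = (-2138 + (19/971 + 20/71))*(1/4990) = (-2138 + 20769/68941)*(1/4990) = -147375089/68941*1/4990 = -147375089/344015590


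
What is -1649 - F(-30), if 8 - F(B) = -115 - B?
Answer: -1742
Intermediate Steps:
F(B) = 123 + B (F(B) = 8 - (-115 - B) = 8 + (115 + B) = 123 + B)
-1649 - F(-30) = -1649 - (123 - 30) = -1649 - 1*93 = -1649 - 93 = -1742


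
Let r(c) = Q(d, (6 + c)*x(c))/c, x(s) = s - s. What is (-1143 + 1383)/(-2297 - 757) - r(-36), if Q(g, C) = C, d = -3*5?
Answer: -40/509 ≈ -0.078586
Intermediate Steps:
x(s) = 0
d = -15
r(c) = 0 (r(c) = ((6 + c)*0)/c = 0/c = 0)
(-1143 + 1383)/(-2297 - 757) - r(-36) = (-1143 + 1383)/(-2297 - 757) - 1*0 = 240/(-3054) + 0 = 240*(-1/3054) + 0 = -40/509 + 0 = -40/509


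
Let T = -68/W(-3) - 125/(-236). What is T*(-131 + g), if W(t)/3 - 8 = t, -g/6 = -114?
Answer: -7837669/3540 ≈ -2214.0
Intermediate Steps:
g = 684 (g = -6*(-114) = 684)
W(t) = 24 + 3*t
T = -14173/3540 (T = -68/(24 + 3*(-3)) - 125/(-236) = -68/(24 - 9) - 125*(-1/236) = -68/15 + 125/236 = -14173/3540 ≈ -4.0037)
T*(-131 + g) = -14173*(-131 + 684)/3540 = -14173/3540*553 = -7837669/3540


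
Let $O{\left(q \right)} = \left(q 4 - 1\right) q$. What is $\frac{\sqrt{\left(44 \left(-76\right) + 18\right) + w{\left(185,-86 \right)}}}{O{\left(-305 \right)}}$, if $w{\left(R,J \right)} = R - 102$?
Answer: $\frac{i \sqrt{3243}}{372405} \approx 0.00015292 i$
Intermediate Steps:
$w{\left(R,J \right)} = -102 + R$
$O{\left(q \right)} = q \left(-1 + 4 q\right)$ ($O{\left(q \right)} = \left(4 q - 1\right) q = \left(-1 + 4 q\right) q = q \left(-1 + 4 q\right)$)
$\frac{\sqrt{\left(44 \left(-76\right) + 18\right) + w{\left(185,-86 \right)}}}{O{\left(-305 \right)}} = \frac{\sqrt{\left(44 \left(-76\right) + 18\right) + \left(-102 + 185\right)}}{\left(-305\right) \left(-1 + 4 \left(-305\right)\right)} = \frac{\sqrt{\left(-3344 + 18\right) + 83}}{\left(-305\right) \left(-1 - 1220\right)} = \frac{\sqrt{-3326 + 83}}{\left(-305\right) \left(-1221\right)} = \frac{\sqrt{-3243}}{372405} = i \sqrt{3243} \cdot \frac{1}{372405} = \frac{i \sqrt{3243}}{372405}$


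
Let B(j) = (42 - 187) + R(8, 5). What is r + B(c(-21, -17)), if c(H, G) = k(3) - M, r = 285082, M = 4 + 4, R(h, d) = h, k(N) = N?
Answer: 284945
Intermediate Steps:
M = 8
c(H, G) = -5 (c(H, G) = 3 - 1*8 = 3 - 8 = -5)
B(j) = -137 (B(j) = (42 - 187) + 8 = -145 + 8 = -137)
r + B(c(-21, -17)) = 285082 - 137 = 284945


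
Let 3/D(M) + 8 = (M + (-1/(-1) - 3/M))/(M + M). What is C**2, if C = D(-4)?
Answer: 9216/61009 ≈ 0.15106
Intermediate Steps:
D(M) = 3/(-8 + (1 + M - 3/M)/(2*M)) (D(M) = 3/(-8 + (M + (-1/(-1) - 3/M))/(M + M)) = 3/(-8 + (M + (-1*(-1) - 3/M))/((2*M))) = 3/(-8 + (M + (1 - 3/M))*(1/(2*M))) = 3/(-8 + (1 + M - 3/M)*(1/(2*M))) = 3/(-8 + (1 + M - 3/M)/(2*M)))
C = -96/247 (C = -6*(-4)**2/(3 - 1*(-4) + 15*(-4)**2) = -6*16/(3 + 4 + 15*16) = -6*16/(3 + 4 + 240) = -6*16/247 = -6*16*1/247 = -96/247 ≈ -0.38866)
C**2 = (-96/247)**2 = 9216/61009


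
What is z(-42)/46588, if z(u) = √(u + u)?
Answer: I*√21/23294 ≈ 0.00019673*I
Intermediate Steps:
z(u) = √2*√u (z(u) = √(2*u) = √2*√u)
z(-42)/46588 = (√2*√(-42))/46588 = (√2*(I*√42))*(1/46588) = (2*I*√21)*(1/46588) = I*√21/23294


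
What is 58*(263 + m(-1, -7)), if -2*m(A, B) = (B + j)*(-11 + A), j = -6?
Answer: 10730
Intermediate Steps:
m(A, B) = -(-11 + A)*(-6 + B)/2 (m(A, B) = -(B - 6)*(-11 + A)/2 = -(-6 + B)*(-11 + A)/2 = -(-11 + A)*(-6 + B)/2)
58*(263 + m(-1, -7)) = 58*(263 + (-33 + 3*(-1) + (11/2)*(-7) - ½*(-1)*(-7))) = 58*(263 + (-33 - 3 - 77/2 - 7/2)) = 58*(263 - 78) = 58*185 = 10730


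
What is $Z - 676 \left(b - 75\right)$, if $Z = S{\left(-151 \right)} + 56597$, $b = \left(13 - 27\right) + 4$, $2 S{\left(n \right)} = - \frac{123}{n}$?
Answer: $\frac{34445337}{302} \approx 1.1406 \cdot 10^{5}$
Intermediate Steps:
$S{\left(n \right)} = - \frac{123}{2 n}$ ($S{\left(n \right)} = \frac{\left(-123\right) \frac{1}{n}}{2} = - \frac{123}{2 n}$)
$b = -10$ ($b = -14 + 4 = -10$)
$Z = \frac{17092417}{302}$ ($Z = - \frac{123}{2 \left(-151\right)} + 56597 = \left(- \frac{123}{2}\right) \left(- \frac{1}{151}\right) + 56597 = \frac{123}{302} + 56597 = \frac{17092417}{302} \approx 56597.0$)
$Z - 676 \left(b - 75\right) = \frac{17092417}{302} - 676 \left(-10 - 75\right) = \frac{17092417}{302} - 676 \left(-85\right) = \frac{17092417}{302} - -57460 = \frac{17092417}{302} + 57460 = \frac{34445337}{302}$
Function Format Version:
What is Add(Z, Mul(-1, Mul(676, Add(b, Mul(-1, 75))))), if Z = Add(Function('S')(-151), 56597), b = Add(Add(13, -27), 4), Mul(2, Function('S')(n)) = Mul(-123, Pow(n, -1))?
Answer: Rational(34445337, 302) ≈ 1.1406e+5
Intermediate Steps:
Function('S')(n) = Mul(Rational(-123, 2), Pow(n, -1)) (Function('S')(n) = Mul(Rational(1, 2), Mul(-123, Pow(n, -1))) = Mul(Rational(-123, 2), Pow(n, -1)))
b = -10 (b = Add(-14, 4) = -10)
Z = Rational(17092417, 302) (Z = Add(Mul(Rational(-123, 2), Pow(-151, -1)), 56597) = Add(Mul(Rational(-123, 2), Rational(-1, 151)), 56597) = Add(Rational(123, 302), 56597) = Rational(17092417, 302) ≈ 56597.)
Add(Z, Mul(-1, Mul(676, Add(b, Mul(-1, 75))))) = Add(Rational(17092417, 302), Mul(-1, Mul(676, Add(-10, Mul(-1, 75))))) = Add(Rational(17092417, 302), Mul(-1, Mul(676, Add(-10, -75)))) = Add(Rational(17092417, 302), Mul(-1, Mul(676, -85))) = Add(Rational(17092417, 302), Mul(-1, -57460)) = Add(Rational(17092417, 302), 57460) = Rational(34445337, 302)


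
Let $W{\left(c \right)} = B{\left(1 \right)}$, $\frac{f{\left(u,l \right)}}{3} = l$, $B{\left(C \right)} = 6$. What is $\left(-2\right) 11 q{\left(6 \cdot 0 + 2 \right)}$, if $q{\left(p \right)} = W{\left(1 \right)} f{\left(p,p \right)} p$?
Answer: $-1584$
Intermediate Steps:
$f{\left(u,l \right)} = 3 l$
$W{\left(c \right)} = 6$
$q{\left(p \right)} = 18 p^{2}$ ($q{\left(p \right)} = 6 \cdot 3 p p = 18 p p = 18 p^{2}$)
$\left(-2\right) 11 q{\left(6 \cdot 0 + 2 \right)} = \left(-2\right) 11 \cdot 18 \left(6 \cdot 0 + 2\right)^{2} = - 22 \cdot 18 \left(0 + 2\right)^{2} = - 22 \cdot 18 \cdot 2^{2} = - 22 \cdot 18 \cdot 4 = \left(-22\right) 72 = -1584$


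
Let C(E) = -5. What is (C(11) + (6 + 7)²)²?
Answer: 26896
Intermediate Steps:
(C(11) + (6 + 7)²)² = (-5 + (6 + 7)²)² = (-5 + 13²)² = (-5 + 169)² = 164² = 26896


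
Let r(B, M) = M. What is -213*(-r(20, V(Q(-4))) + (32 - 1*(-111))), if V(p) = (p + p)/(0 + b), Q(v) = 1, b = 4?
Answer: -60705/2 ≈ -30353.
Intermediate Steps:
V(p) = p/2 (V(p) = (p + p)/(0 + 4) = (2*p)/4 = (2*p)*(1/4) = p/2)
-213*(-r(20, V(Q(-4))) + (32 - 1*(-111))) = -213*(-1/2 + (32 - 1*(-111))) = -213*(-1*1/2 + (32 + 111)) = -213*(-1/2 + 143) = -213*285/2 = -60705/2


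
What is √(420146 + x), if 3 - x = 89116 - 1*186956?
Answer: √517989 ≈ 719.71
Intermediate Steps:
x = 97843 (x = 3 - (89116 - 1*186956) = 3 - (89116 - 186956) = 3 - 1*(-97840) = 3 + 97840 = 97843)
√(420146 + x) = √(420146 + 97843) = √517989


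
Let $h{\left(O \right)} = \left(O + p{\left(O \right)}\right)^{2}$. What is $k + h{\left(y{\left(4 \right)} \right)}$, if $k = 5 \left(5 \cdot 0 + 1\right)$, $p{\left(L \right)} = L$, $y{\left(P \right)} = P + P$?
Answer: $261$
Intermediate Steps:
$y{\left(P \right)} = 2 P$
$k = 5$ ($k = 5 \left(0 + 1\right) = 5 \cdot 1 = 5$)
$h{\left(O \right)} = 4 O^{2}$ ($h{\left(O \right)} = \left(O + O\right)^{2} = \left(2 O\right)^{2} = 4 O^{2}$)
$k + h{\left(y{\left(4 \right)} \right)} = 5 + 4 \left(2 \cdot 4\right)^{2} = 5 + 4 \cdot 8^{2} = 5 + 4 \cdot 64 = 5 + 256 = 261$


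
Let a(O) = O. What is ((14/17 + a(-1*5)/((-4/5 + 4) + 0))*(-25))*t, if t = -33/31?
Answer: -165825/8432 ≈ -19.666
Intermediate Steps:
t = -33/31 (t = -33*1/31 = -33/31 ≈ -1.0645)
((14/17 + a(-1*5)/((-4/5 + 4) + 0))*(-25))*t = ((14/17 + (-1*5)/((-4/5 + 4) + 0))*(-25))*(-33/31) = ((14*(1/17) - 5/((-4*⅕ + 4) + 0))*(-25))*(-33/31) = ((14/17 - 5/((-⅘ + 4) + 0))*(-25))*(-33/31) = ((14/17 - 5/(16/5 + 0))*(-25))*(-33/31) = ((14/17 - 5/16/5)*(-25))*(-33/31) = ((14/17 - 5*5/16)*(-25))*(-33/31) = ((14/17 - 25/16)*(-25))*(-33/31) = -201/272*(-25)*(-33/31) = (5025/272)*(-33/31) = -165825/8432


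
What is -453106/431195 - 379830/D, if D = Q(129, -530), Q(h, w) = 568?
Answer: -82019080529/122459380 ≈ -669.77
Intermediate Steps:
D = 568
-453106/431195 - 379830/D = -453106/431195 - 379830/568 = -453106*1/431195 - 379830*1/568 = -453106/431195 - 189915/284 = -82019080529/122459380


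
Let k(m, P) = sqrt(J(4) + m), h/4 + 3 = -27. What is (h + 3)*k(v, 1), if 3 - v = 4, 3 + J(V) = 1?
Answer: -117*I*sqrt(3) ≈ -202.65*I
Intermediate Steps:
h = -120 (h = -12 + 4*(-27) = -12 - 108 = -120)
J(V) = -2 (J(V) = -3 + 1 = -2)
v = -1 (v = 3 - 1*4 = 3 - 4 = -1)
k(m, P) = sqrt(-2 + m)
(h + 3)*k(v, 1) = (-120 + 3)*sqrt(-2 - 1) = -117*I*sqrt(3)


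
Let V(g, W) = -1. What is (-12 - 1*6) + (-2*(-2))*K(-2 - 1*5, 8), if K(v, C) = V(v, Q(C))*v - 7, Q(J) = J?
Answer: -18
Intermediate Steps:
K(v, C) = -7 - v (K(v, C) = -v - 7 = -7 - v)
(-12 - 1*6) + (-2*(-2))*K(-2 - 1*5, 8) = (-12 - 1*6) + (-2*(-2))*(-7 - (-2 - 1*5)) = (-12 - 6) + 4*(-7 - (-2 - 5)) = -18 + 4*(-7 - 1*(-7)) = -18 + 4*(-7 + 7) = -18 + 4*0 = -18 + 0 = -18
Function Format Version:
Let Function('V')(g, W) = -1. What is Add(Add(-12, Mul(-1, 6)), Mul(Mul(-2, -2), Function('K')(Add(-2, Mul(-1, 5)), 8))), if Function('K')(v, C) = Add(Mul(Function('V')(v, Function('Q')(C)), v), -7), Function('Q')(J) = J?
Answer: -18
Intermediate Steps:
Function('K')(v, C) = Add(-7, Mul(-1, v)) (Function('K')(v, C) = Add(Mul(-1, v), -7) = Add(-7, Mul(-1, v)))
Add(Add(-12, Mul(-1, 6)), Mul(Mul(-2, -2), Function('K')(Add(-2, Mul(-1, 5)), 8))) = Add(Add(-12, Mul(-1, 6)), Mul(Mul(-2, -2), Add(-7, Mul(-1, Add(-2, Mul(-1, 5)))))) = Add(Add(-12, -6), Mul(4, Add(-7, Mul(-1, Add(-2, -5))))) = Add(-18, Mul(4, Add(-7, Mul(-1, -7)))) = Add(-18, Mul(4, Add(-7, 7))) = Add(-18, Mul(4, 0)) = Add(-18, 0) = -18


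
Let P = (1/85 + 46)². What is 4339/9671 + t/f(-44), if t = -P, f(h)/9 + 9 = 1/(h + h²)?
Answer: 284681660915797/10707544307925 ≈ 26.587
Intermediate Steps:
P = 15295921/7225 (P = (1/85 + 46)² = (3911/85)² = 15295921/7225 ≈ 2117.1)
f(h) = -81 + 9/(h + h²)
t = -15295921/7225 (t = -1*15295921/7225 = -15295921/7225 ≈ -2117.1)
4339/9671 + t/f(-44) = 4339/9671 - 15295921*(-44*(1 - 44)/(9*(1 - 9*(-44) - 9*(-44)²)))/7225 = 4339*(1/9671) - 15295921*1892/(9*(1 + 396 - 9*1936))/7225 = 4339/9671 - 15295921*1892/(9*(1 + 396 - 17424))/7225 = 4339/9671 - 15295921/(7225*(9*(-1/44)*(-1/43)*(-17027))) = 4339/9671 - 15295921/(7225*(-153243/1892)) = 4339/9671 - 15295921/7225*(-1892/153243) = 4339/9671 + 28939882532/1107180675 = 284681660915797/10707544307925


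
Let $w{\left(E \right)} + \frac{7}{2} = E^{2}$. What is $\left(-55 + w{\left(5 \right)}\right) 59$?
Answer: $- \frac{3953}{2} \approx -1976.5$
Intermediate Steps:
$w{\left(E \right)} = - \frac{7}{2} + E^{2}$
$\left(-55 + w{\left(5 \right)}\right) 59 = \left(-55 - \left(\frac{7}{2} - 5^{2}\right)\right) 59 = \left(-55 + \left(- \frac{7}{2} + 25\right)\right) 59 = \left(-55 + \frac{43}{2}\right) 59 = \left(- \frac{67}{2}\right) 59 = - \frac{3953}{2}$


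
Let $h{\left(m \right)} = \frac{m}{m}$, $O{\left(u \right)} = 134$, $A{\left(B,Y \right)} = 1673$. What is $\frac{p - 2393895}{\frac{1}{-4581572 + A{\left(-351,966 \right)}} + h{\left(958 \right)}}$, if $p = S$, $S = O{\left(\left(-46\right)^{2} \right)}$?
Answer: $- \frac{10963183610139}{4579898} \approx -2.3938 \cdot 10^{6}$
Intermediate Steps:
$h{\left(m \right)} = 1$
$S = 134$
$p = 134$
$\frac{p - 2393895}{\frac{1}{-4581572 + A{\left(-351,966 \right)}} + h{\left(958 \right)}} = \frac{134 - 2393895}{\frac{1}{-4581572 + 1673} + 1} = - \frac{2393761}{\frac{1}{-4579899} + 1} = - \frac{2393761}{- \frac{1}{4579899} + 1} = - \frac{2393761}{\frac{4579898}{4579899}} = \left(-2393761\right) \frac{4579899}{4579898} = - \frac{10963183610139}{4579898}$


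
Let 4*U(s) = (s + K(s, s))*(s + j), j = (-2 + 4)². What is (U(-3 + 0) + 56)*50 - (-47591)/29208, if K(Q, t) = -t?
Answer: 81829991/29208 ≈ 2801.6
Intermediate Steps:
j = 4 (j = 2² = 4)
U(s) = 0 (U(s) = ((s - s)*(s + 4))/4 = (0*(4 + s))/4 = (¼)*0 = 0)
(U(-3 + 0) + 56)*50 - (-47591)/29208 = (0 + 56)*50 - (-47591)/29208 = 56*50 - (-47591)/29208 = 2800 - 1*(-47591/29208) = 2800 + 47591/29208 = 81829991/29208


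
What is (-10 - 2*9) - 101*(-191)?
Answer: 19263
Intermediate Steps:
(-10 - 2*9) - 101*(-191) = (-10 - 18) + 19291 = -28 + 19291 = 19263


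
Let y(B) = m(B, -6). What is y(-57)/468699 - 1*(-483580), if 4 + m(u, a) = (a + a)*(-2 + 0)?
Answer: 226653462440/468699 ≈ 4.8358e+5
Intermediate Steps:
m(u, a) = -4 - 4*a (m(u, a) = -4 + (a + a)*(-2 + 0) = -4 + (2*a)*(-2) = -4 - 4*a)
y(B) = 20 (y(B) = -4 - 4*(-6) = -4 + 24 = 20)
y(-57)/468699 - 1*(-483580) = 20/468699 - 1*(-483580) = 20*(1/468699) + 483580 = 20/468699 + 483580 = 226653462440/468699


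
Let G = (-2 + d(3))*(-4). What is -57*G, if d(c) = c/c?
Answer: -228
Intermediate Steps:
d(c) = 1
G = 4 (G = (-2 + 1)*(-4) = -1*(-4) = 4)
-57*G = -57*4 = -228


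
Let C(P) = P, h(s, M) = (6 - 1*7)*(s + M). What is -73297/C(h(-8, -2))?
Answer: -73297/10 ≈ -7329.7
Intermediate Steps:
h(s, M) = -M - s (h(s, M) = (6 - 7)*(M + s) = -(M + s) = -M - s)
-73297/C(h(-8, -2)) = -73297/(-1*(-2) - 1*(-8)) = -73297/(2 + 8) = -73297/10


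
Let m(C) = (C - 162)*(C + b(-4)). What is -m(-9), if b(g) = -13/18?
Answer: -3325/2 ≈ -1662.5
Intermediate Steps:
b(g) = -13/18 (b(g) = -13*1/18 = -13/18)
m(C) = (-162 + C)*(-13/18 + C) (m(C) = (C - 162)*(C - 13/18) = (-162 + C)*(-13/18 + C))
-m(-9) = -(117 + (-9)² - 2929/18*(-9)) = -(117 + 81 + 2929/2) = -1*3325/2 = -3325/2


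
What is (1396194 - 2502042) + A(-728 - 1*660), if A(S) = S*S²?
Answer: -2675148920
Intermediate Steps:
A(S) = S³
(1396194 - 2502042) + A(-728 - 1*660) = (1396194 - 2502042) + (-728 - 1*660)³ = -1105848 + (-728 - 660)³ = -1105848 + (-1388)³ = -1105848 - 2674043072 = -2675148920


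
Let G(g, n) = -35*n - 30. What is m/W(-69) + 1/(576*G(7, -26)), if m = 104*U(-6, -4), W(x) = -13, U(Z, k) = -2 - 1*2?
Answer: 16220161/506880 ≈ 32.000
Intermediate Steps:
U(Z, k) = -4 (U(Z, k) = -2 - 2 = -4)
G(g, n) = -30 - 35*n
m = -416 (m = 104*(-4) = -416)
m/W(-69) + 1/(576*G(7, -26)) = -416/(-13) + 1/(576*(-30 - 35*(-26))) = -416*(-1/13) + 1/(576*(-30 + 910)) = 32 + (1/576)/880 = 32 + (1/576)*(1/880) = 32 + 1/506880 = 16220161/506880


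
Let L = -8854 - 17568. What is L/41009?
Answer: -26422/41009 ≈ -0.64430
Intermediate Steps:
L = -26422
L/41009 = -26422/41009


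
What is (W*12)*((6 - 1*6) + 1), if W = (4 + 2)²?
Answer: 432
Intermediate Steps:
W = 36 (W = 6² = 36)
(W*12)*((6 - 1*6) + 1) = (36*12)*((6 - 1*6) + 1) = 432*((6 - 6) + 1) = 432*(0 + 1) = 432*1 = 432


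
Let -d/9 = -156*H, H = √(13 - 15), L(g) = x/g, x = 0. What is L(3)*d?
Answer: 0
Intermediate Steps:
L(g) = 0 (L(g) = 0/g = 0)
H = I*√2 (H = √(-2) = I*√2 ≈ 1.4142*I)
d = 1404*I*√2 (d = -(-1404)*I*√2 = 1404*I*√2 ≈ 1985.6*I)
L(3)*d = 0*(1404*I*√2) = 0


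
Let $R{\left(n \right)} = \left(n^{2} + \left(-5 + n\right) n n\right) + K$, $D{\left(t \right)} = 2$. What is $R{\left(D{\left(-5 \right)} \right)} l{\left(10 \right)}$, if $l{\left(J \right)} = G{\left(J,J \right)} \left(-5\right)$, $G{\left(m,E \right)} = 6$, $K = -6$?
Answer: $420$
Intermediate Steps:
$R{\left(n \right)} = -6 + n^{2} + n^{2} \left(-5 + n\right)$ ($R{\left(n \right)} = \left(n^{2} + \left(-5 + n\right) n n\right) - 6 = \left(n^{2} + n \left(-5 + n\right) n\right) - 6 = \left(n^{2} + n^{2} \left(-5 + n\right)\right) - 6 = -6 + n^{2} + n^{2} \left(-5 + n\right)$)
$l{\left(J \right)} = -30$ ($l{\left(J \right)} = 6 \left(-5\right) = -30$)
$R{\left(D{\left(-5 \right)} \right)} l{\left(10 \right)} = \left(-6 + 2^{3} - 4 \cdot 2^{2}\right) \left(-30\right) = \left(-6 + 8 - 16\right) \left(-30\right) = \left(-14\right) \left(-30\right) = 420$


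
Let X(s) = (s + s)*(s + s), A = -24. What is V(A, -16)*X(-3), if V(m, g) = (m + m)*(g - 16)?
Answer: 55296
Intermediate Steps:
X(s) = 4*s² (X(s) = (2*s)*(2*s) = 4*s²)
V(m, g) = 2*m*(-16 + g) (V(m, g) = (2*m)*(-16 + g) = 2*m*(-16 + g))
V(A, -16)*X(-3) = (2*(-24)*(-16 - 16))*(4*(-3)²) = (2*(-24)*(-32))*(4*9) = 1536*36 = 55296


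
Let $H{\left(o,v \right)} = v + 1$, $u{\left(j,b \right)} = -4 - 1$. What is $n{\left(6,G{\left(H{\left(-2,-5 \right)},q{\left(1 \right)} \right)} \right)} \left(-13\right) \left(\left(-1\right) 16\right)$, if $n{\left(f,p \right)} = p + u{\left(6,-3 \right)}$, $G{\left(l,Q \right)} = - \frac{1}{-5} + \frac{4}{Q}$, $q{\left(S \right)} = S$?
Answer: $- \frac{832}{5} \approx -166.4$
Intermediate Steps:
$u{\left(j,b \right)} = -5$ ($u{\left(j,b \right)} = -4 - 1 = -5$)
$H{\left(o,v \right)} = 1 + v$
$G{\left(l,Q \right)} = \frac{1}{5} + \frac{4}{Q}$ ($G{\left(l,Q \right)} = \left(-1\right) \left(- \frac{1}{5}\right) + \frac{4}{Q} = \frac{1}{5} + \frac{4}{Q}$)
$n{\left(f,p \right)} = -5 + p$ ($n{\left(f,p \right)} = p - 5 = -5 + p$)
$n{\left(6,G{\left(H{\left(-2,-5 \right)},q{\left(1 \right)} \right)} \right)} \left(-13\right) \left(\left(-1\right) 16\right) = \left(-5 + \frac{20 + 1}{5 \cdot 1}\right) \left(-13\right) \left(\left(-1\right) 16\right) = \left(-5 + \frac{1}{5} \cdot 1 \cdot 21\right) \left(-13\right) \left(-16\right) = \left(-5 + \frac{21}{5}\right) \left(-13\right) \left(-16\right) = \left(- \frac{4}{5}\right) \left(-13\right) \left(-16\right) = \frac{52}{5} \left(-16\right) = - \frac{832}{5}$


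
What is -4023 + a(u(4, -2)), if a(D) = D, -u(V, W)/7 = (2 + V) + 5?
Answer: -4100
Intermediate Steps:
u(V, W) = -49 - 7*V (u(V, W) = -7*((2 + V) + 5) = -7*(7 + V) = -49 - 7*V)
-4023 + a(u(4, -2)) = -4023 + (-49 - 7*4) = -4023 + (-49 - 28) = -4023 - 77 = -4100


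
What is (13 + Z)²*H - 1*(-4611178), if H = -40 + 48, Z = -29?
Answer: 4613226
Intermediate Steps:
H = 8
(13 + Z)²*H - 1*(-4611178) = (13 - 29)²*8 - 1*(-4611178) = (-16)²*8 + 4611178 = 256*8 + 4611178 = 2048 + 4611178 = 4613226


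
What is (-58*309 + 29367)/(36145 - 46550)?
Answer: -2289/2081 ≈ -1.1000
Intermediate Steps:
(-58*309 + 29367)/(36145 - 46550) = (-17922 + 29367)/(-10405) = 11445*(-1/10405) = -2289/2081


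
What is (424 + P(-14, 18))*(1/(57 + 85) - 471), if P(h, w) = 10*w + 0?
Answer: -20198062/71 ≈ -2.8448e+5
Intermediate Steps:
P(h, w) = 10*w
(424 + P(-14, 18))*(1/(57 + 85) - 471) = (424 + 10*18)*(1/(57 + 85) - 471) = (424 + 180)*(1/142 - 471) = 604*(1/142 - 471) = 604*(-66881/142) = -20198062/71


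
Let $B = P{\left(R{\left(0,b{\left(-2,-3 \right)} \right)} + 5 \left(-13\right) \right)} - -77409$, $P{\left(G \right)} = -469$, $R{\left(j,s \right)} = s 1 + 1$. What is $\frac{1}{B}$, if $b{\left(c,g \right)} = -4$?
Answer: $\frac{1}{76940} \approx 1.2997 \cdot 10^{-5}$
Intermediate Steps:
$R{\left(j,s \right)} = 1 + s$ ($R{\left(j,s \right)} = s + 1 = 1 + s$)
$B = 76940$ ($B = -469 - -77409 = -469 + 77409 = 76940$)
$\frac{1}{B} = \frac{1}{76940}$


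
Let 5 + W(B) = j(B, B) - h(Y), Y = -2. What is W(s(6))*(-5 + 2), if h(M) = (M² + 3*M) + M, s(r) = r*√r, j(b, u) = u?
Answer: 3 - 18*√6 ≈ -41.091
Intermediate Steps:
s(r) = r^(3/2)
h(M) = M² + 4*M
W(B) = -1 + B (W(B) = -5 + (B - (-2)*(4 - 2)) = -5 + (B - (-2)*2) = -5 + (B - 1*(-4)) = -5 + (B + 4) = -5 + (4 + B) = -1 + B)
W(s(6))*(-5 + 2) = (-1 + 6^(3/2))*(-5 + 2) = (-1 + 6*√6)*(-3) = 3 - 18*√6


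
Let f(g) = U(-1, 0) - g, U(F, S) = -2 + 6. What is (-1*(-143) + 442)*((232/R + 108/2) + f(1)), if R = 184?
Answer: 783900/23 ≈ 34083.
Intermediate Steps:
U(F, S) = 4
f(g) = 4 - g
(-1*(-143) + 442)*((232/R + 108/2) + f(1)) = (-1*(-143) + 442)*((232/184 + 108/2) + (4 - 1*1)) = (143 + 442)*((232*(1/184) + 108*(½)) + (4 - 1)) = 585*((29/23 + 54) + 3) = 585*(1271/23 + 3) = 585*(1340/23) = 783900/23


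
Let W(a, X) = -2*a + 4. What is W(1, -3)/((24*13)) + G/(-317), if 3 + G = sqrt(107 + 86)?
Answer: 785/49452 - sqrt(193)/317 ≈ -0.027951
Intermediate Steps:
G = -3 + sqrt(193) (G = -3 + sqrt(107 + 86) = -3 + sqrt(193) ≈ 10.892)
W(a, X) = 4 - 2*a
W(1, -3)/((24*13)) + G/(-317) = (4 - 2*1)/((24*13)) + (-3 + sqrt(193))/(-317) = (4 - 2)/312 + (-3 + sqrt(193))*(-1/317) = 2*(1/312) + (3/317 - sqrt(193)/317) = 1/156 + (3/317 - sqrt(193)/317) = 785/49452 - sqrt(193)/317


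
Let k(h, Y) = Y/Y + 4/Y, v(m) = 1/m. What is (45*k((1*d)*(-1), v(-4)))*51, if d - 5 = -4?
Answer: -34425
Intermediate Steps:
d = 1 (d = 5 - 4 = 1)
v(m) = 1/m
k(h, Y) = 1 + 4/Y
(45*k((1*d)*(-1), v(-4)))*51 = (45*((4 + 1/(-4))/(1/(-4))))*51 = (45*((4 - ¼)/(-¼)))*51 = (45*(-4*15/4))*51 = (45*(-15))*51 = -675*51 = -34425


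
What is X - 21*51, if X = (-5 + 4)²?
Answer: -1070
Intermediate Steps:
X = 1 (X = (-1)² = 1)
X - 21*51 = 1 - 21*51 = 1 - 1071 = -1070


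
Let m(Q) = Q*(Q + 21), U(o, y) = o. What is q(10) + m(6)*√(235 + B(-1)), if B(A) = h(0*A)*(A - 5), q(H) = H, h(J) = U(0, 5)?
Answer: 10 + 162*√235 ≈ 2493.4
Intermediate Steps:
h(J) = 0
B(A) = 0 (B(A) = 0*(A - 5) = 0*(-5 + A) = 0)
m(Q) = Q*(21 + Q)
q(10) + m(6)*√(235 + B(-1)) = 10 + (6*(21 + 6))*√(235 + 0) = 10 + (6*27)*√235 = 10 + 162*√235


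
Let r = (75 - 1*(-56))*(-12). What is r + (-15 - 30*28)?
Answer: -2427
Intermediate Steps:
r = -1572 (r = (75 + 56)*(-12) = 131*(-12) = -1572)
r + (-15 - 30*28) = -1572 + (-15 - 30*28) = -1572 + (-15 - 840) = -1572 - 855 = -2427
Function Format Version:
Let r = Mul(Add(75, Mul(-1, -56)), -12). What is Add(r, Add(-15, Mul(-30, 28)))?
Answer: -2427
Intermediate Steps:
r = -1572 (r = Mul(Add(75, 56), -12) = Mul(131, -12) = -1572)
Add(r, Add(-15, Mul(-30, 28))) = Add(-1572, Add(-15, Mul(-30, 28))) = Add(-1572, Add(-15, -840)) = Add(-1572, -855) = -2427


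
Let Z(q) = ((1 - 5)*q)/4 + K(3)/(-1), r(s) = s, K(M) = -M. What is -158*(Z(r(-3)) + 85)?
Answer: -14378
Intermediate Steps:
Z(q) = 3 - q (Z(q) = ((1 - 5)*q)/4 - 1*3/(-1) = -4*q*(1/4) - 3*(-1) = -q + 3 = 3 - q)
-158*(Z(r(-3)) + 85) = -158*((3 - 1*(-3)) + 85) = -158*((3 + 3) + 85) = -158*(6 + 85) = -158*91 = -14378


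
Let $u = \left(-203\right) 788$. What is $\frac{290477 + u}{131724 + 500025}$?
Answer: $\frac{130513}{631749} \approx 0.20659$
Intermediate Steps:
$u = -159964$
$\frac{290477 + u}{131724 + 500025} = \frac{290477 - 159964}{131724 + 500025} = \frac{130513}{631749}$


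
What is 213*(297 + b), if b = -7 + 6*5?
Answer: 68160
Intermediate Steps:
b = 23 (b = -7 + 30 = 23)
213*(297 + b) = 213*(297 + 23) = 213*320 = 68160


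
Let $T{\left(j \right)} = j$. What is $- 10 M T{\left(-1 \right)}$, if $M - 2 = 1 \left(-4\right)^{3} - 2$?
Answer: $-640$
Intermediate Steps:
$M = -64$ ($M = 2 + \left(1 \left(-4\right)^{3} - 2\right) = 2 + \left(1 \left(-64\right) - 2\right) = 2 - 66 = -64$)
$- 10 M T{\left(-1 \right)} = \left(-10\right) \left(-64\right) \left(-1\right) = 640 \left(-1\right) = -640$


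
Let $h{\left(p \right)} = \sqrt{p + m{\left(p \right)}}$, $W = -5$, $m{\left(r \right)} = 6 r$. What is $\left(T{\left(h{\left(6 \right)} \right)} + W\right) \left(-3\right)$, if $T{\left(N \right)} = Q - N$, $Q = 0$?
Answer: $15 + 3 \sqrt{42} \approx 34.442$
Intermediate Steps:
$h{\left(p \right)} = \sqrt{7} \sqrt{p}$ ($h{\left(p \right)} = \sqrt{p + 6 p} = \sqrt{7 p} = \sqrt{7} \sqrt{p}$)
$T{\left(N \right)} = - N$ ($T{\left(N \right)} = 0 - N = - N$)
$\left(T{\left(h{\left(6 \right)} \right)} + W\right) \left(-3\right) = \left(- \sqrt{7} \sqrt{6} - 5\right) \left(-3\right) = \left(- \sqrt{42} - 5\right) \left(-3\right) = \left(-5 - \sqrt{42}\right) \left(-3\right) = 15 + 3 \sqrt{42}$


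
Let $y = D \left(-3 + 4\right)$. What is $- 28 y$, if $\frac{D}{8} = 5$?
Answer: $-1120$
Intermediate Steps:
$D = 40$ ($D = 8 \cdot 5 = 40$)
$y = 40$ ($y = 40 \left(-3 + 4\right) = 40 \cdot 1 = 40$)
$- 28 y = \left(-28\right) 40 = -1120$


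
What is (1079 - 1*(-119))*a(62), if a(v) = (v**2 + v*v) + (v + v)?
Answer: 9358776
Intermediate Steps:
a(v) = 2*v + 2*v**2 (a(v) = (v**2 + v**2) + 2*v = 2*v**2 + 2*v = 2*v + 2*v**2)
(1079 - 1*(-119))*a(62) = (1079 - 1*(-119))*(2*62*(1 + 62)) = (1079 + 119)*(2*62*63) = 1198*7812 = 9358776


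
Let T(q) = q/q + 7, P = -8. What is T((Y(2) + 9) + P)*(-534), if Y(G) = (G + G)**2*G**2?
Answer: -4272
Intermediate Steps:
Y(G) = 4*G**4 (Y(G) = (2*G)**2*G**2 = (4*G**2)*G**2 = 4*G**4)
T(q) = 8 (T(q) = 1 + 7 = 8)
T((Y(2) + 9) + P)*(-534) = 8*(-534) = -4272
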